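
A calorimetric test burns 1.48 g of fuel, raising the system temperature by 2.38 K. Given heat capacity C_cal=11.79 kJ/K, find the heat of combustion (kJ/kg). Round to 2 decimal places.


Hc = C_cal * delta_T / m_fuel
Q_released = 11.79 * 2.38 = 28.0602 kJ
m_fuel = 1.48 g = 1.48/1000 kg = 0.001480 kg
Hc = 28.0602 / 0.001480 = 18959.59 kJ/kg


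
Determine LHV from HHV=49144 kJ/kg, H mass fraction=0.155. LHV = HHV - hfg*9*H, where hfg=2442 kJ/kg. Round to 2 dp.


LHV = HHV - hfg * 9 * H
Water correction = 2442 * 9 * 0.155 = 3406.590 kJ/kg
LHV = 49144 - 3406.590 = 45737.41 kJ/kg


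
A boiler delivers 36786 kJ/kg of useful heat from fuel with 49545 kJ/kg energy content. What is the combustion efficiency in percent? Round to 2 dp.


Efficiency = (Q_useful / Q_fuel) * 100
Efficiency = (36786 / 49545) * 100
Efficiency = 0.7425 * 100 = 74.25%


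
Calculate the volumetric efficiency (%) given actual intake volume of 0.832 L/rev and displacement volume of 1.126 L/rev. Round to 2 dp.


eta_v = (V_actual / V_disp) * 100
Ratio = 0.832 / 1.126 = 0.7389
eta_v = 0.7389 * 100 = 73.89%


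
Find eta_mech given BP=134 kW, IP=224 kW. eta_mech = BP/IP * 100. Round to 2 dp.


eta_mech = (BP / IP) * 100
Ratio = 134 / 224 = 0.5982
eta_mech = 0.5982 * 100 = 59.82%


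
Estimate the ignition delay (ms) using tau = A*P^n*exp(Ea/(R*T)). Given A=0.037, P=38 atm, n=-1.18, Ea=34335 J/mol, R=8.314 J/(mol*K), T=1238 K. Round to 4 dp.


tau = A * P^n * exp(Ea/(R*T))
P^n = 38^(-1.18) = 0.01367273
Ea/(R*T) = 34335/(8.314*1238) = 3.335849
exp(Ea/(R*T)) = 28.102233
tau = 0.037 * 0.01367273 * 28.102233 = 0.0142 ms


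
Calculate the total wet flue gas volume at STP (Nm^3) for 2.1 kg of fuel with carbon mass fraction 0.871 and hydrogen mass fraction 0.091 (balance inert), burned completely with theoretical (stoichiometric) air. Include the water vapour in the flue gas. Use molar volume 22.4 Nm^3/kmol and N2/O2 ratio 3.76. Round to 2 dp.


Per kg fuel: CO2 = (C/12 kmol)*22.4 = (0.871/12)*22.4 = 1.62587 Nm^3
Per kg fuel: H2O = (H/2 kmol)*22.4 = (0.091/2)*22.4 = 1.01920 Nm^3
O2 needed per kg fuel = C/12 + H/4 = 0.871/12 + 0.091/4 = 0.09533333 kmol
Per kg fuel: N2 = O2*3.76*22.4 = 0.09533333*3.76*22.4 = 8.02935 Nm^3
Total per kg = 1.62587 + 1.01920 + 8.02935 = 10.67442 Nm^3
Total = 10.67442 * 2.1 = 22.42 Nm^3


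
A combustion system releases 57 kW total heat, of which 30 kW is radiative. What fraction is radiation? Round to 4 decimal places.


f_rad = Q_rad / Q_total
f_rad = 30 / 57 = 0.5263


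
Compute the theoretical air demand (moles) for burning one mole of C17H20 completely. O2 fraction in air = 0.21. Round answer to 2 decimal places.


Balanced combustion: C17H20 + 22 O2 -> 17 CO2 + 10 H2O
O2 needed = C + H/4 = 17 + 20/4 = 22.00 moles
Air moles = O2 / 0.21 = 22.00 / 0.21 = 104.76 moles air


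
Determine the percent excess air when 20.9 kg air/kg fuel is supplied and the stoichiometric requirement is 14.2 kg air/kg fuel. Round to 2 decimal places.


Excess air = actual - stoichiometric = 20.9 - 14.2 = 6.70 kg/kg fuel
Excess air % = (excess / stoich) * 100 = (6.70 / 14.2) * 100 = 47.18%


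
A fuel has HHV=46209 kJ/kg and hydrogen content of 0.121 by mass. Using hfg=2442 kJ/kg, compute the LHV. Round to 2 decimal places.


LHV = HHV - hfg * 9 * H
Water correction = 2442 * 9 * 0.121 = 2659.338 kJ/kg
LHV = 46209 - 2659.338 = 43549.66 kJ/kg


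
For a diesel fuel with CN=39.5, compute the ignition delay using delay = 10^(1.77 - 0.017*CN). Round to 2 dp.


delay = 10^(1.77 - 0.017*CN)
Exponent = 1.77 - 0.017*39.5 = 1.0985
delay = 10^1.0985 = 12.55 ms


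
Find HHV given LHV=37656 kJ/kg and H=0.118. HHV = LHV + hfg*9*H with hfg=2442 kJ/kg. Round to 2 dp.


HHV = LHV + hfg * 9 * H
Water addition = 2442 * 9 * 0.118 = 2593.404 kJ/kg
HHV = 37656 + 2593.404 = 40249.40 kJ/kg


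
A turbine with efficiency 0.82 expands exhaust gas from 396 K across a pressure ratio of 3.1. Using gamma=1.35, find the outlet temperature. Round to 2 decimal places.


T_out = T_in * (1 - eta * (1 - PR^(-(gamma-1)/gamma)))
Exponent = -(1.35-1)/1.35 = -0.25925926
PR^exp = 3.1^(-0.25925926) = 0.74577862
Factor = 1 - 0.82*(1 - 0.74577862) = 0.79153847
T_out = 396 * 0.79153847 = 313.45 K


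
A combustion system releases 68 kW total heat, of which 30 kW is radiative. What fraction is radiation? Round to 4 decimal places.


f_rad = Q_rad / Q_total
f_rad = 30 / 68 = 0.4412


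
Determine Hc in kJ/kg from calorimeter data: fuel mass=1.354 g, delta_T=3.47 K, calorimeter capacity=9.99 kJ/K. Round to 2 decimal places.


Hc = C_cal * delta_T / m_fuel
Q_released = 9.99 * 3.47 = 34.6653 kJ
m_fuel = 1.354 g = 1.354/1000 kg = 0.001354 kg
Hc = 34.6653 / 0.001354 = 25602.14 kJ/kg


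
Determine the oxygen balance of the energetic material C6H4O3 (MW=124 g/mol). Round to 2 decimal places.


OB = -1600 * (2C + H/2 - O) / MW
Inner = 2*6 + 4/2 - 3 = 11.00
OB = -1600 * 11.00 / 124 = -141.94%


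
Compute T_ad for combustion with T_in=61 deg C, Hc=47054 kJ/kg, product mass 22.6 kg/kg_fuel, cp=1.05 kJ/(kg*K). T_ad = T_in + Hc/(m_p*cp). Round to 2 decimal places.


T_ad = T_in + Hc / (m_p * cp)
Denominator = 22.6 * 1.05 = 23.7300
Temperature rise = 47054 / 23.7300 = 1982.89 K
T_ad = 61 + 1982.89 = 2043.89 deg C


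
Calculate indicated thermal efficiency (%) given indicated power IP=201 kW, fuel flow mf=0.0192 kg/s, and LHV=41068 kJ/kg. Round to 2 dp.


eta_ith = (IP / (mf * LHV)) * 100
Denominator = 0.0192 * 41068 = 788.5056 kW
eta_ith = (201 / 788.5056) * 100 = 25.49%


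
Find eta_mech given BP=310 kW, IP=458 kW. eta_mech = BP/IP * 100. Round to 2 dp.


eta_mech = (BP / IP) * 100
Ratio = 310 / 458 = 0.6769
eta_mech = 0.6769 * 100 = 67.69%


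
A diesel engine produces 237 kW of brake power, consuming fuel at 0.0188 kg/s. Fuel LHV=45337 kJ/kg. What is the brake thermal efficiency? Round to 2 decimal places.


eta_BTE = (BP / (mf * LHV)) * 100
Denominator = 0.0188 * 45337 = 852.3356 kW
eta_BTE = (237 / 852.3356) * 100 = 27.81%


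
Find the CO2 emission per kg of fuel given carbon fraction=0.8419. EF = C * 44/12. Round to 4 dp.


EF = C_frac * (M_CO2 / M_C)
EF = 0.8419 * (44/12)
EF = 0.8419 * 3.666667 = 3.0870 kg_CO2/kg_fuel


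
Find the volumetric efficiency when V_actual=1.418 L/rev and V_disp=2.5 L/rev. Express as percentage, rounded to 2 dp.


eta_v = (V_actual / V_disp) * 100
Ratio = 1.418 / 2.5 = 0.5672
eta_v = 0.5672 * 100 = 56.72%


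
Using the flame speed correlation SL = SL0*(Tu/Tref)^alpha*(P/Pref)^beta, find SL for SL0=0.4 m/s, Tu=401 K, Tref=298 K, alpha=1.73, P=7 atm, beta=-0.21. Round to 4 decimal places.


SL = SL0 * (Tu/Tref)^alpha * (P/Pref)^beta
T ratio = 401/298 = 1.34563758
(T ratio)^alpha = 1.34563758^1.73 = 1.671266
(P/Pref)^beta = 7^(-0.21) = 0.664553
SL = 0.4 * 1.671266 * 0.664553 = 0.4443 m/s


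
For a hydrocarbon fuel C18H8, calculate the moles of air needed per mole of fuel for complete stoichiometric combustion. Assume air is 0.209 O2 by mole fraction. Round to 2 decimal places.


Balanced combustion: C18H8 + 20 O2 -> 18 CO2 + 4 H2O
O2 needed = C + H/4 = 18 + 8/4 = 20.00 moles
Air moles = O2 / 0.209 = 20.00 / 0.209 = 95.69 moles air


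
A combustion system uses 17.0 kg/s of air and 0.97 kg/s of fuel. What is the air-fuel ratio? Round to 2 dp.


AFR = m_air / m_fuel
AFR = 17.0 / 0.97 = 17.53


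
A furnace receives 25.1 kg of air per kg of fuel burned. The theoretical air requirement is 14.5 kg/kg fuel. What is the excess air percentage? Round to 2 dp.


Excess air = actual - stoichiometric = 25.1 - 14.5 = 10.60 kg/kg fuel
Excess air % = (excess / stoich) * 100 = (10.60 / 14.5) * 100 = 73.10%


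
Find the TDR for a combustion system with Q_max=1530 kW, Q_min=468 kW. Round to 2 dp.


TDR = Q_max / Q_min
TDR = 1530 / 468 = 3.27


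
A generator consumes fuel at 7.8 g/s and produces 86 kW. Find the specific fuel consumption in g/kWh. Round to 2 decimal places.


SFC = (mf / BP) * 3600
Rate = 7.8 / 86 = 0.090698 g/(s*kW)
SFC = 0.090698 * 3600 = 326.51 g/kWh


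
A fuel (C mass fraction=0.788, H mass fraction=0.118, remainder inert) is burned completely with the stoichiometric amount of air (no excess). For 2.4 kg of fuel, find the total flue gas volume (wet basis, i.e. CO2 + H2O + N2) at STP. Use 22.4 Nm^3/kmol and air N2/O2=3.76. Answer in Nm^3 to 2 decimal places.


Per kg fuel: CO2 = (C/12 kmol)*22.4 = (0.788/12)*22.4 = 1.47093 Nm^3
Per kg fuel: H2O = (H/2 kmol)*22.4 = (0.118/2)*22.4 = 1.32160 Nm^3
O2 needed per kg fuel = C/12 + H/4 = 0.788/12 + 0.118/4 = 0.09516667 kmol
Per kg fuel: N2 = O2*3.76*22.4 = 0.09516667*3.76*22.4 = 8.01532 Nm^3
Total per kg = 1.47093 + 1.32160 + 8.01532 = 10.80785 Nm^3
Total = 10.80785 * 2.4 = 25.94 Nm^3


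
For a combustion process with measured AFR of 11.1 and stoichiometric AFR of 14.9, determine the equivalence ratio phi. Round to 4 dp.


phi = AFR_stoich / AFR_actual
phi = 14.9 / 11.1 = 1.3423


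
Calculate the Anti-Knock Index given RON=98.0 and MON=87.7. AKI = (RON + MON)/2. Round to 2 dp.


AKI = (RON + MON) / 2
AKI = (98.0 + 87.7) / 2
AKI = 185.7 / 2 = 92.85


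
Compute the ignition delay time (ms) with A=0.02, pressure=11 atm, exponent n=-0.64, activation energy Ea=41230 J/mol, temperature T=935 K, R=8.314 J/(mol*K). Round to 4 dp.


tau = A * P^n * exp(Ea/(R*T))
P^n = 11^(-0.64) = 0.21553047
Ea/(R*T) = 41230/(8.314*935) = 5.303856
exp(Ea/(R*T)) = 201.110749
tau = 0.02 * 0.21553047 * 201.110749 = 0.8669 ms


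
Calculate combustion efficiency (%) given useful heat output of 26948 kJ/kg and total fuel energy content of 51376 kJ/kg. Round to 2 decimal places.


Efficiency = (Q_useful / Q_fuel) * 100
Efficiency = (26948 / 51376) * 100
Efficiency = 0.5245 * 100 = 52.45%


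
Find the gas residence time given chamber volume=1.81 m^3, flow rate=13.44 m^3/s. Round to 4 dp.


tau = V / Q_flow
tau = 1.81 / 13.44 = 0.1347 s


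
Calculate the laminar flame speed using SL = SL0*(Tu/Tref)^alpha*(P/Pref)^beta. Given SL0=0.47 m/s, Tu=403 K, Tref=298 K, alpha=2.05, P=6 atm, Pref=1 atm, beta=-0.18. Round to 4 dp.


SL = SL0 * (Tu/Tref)^alpha * (P/Pref)^beta
T ratio = 403/298 = 1.35234899
(T ratio)^alpha = 1.35234899^2.05 = 1.856658
(P/Pref)^beta = 6^(-0.18) = 0.724324
SL = 0.47 * 1.856658 * 0.724324 = 0.6321 m/s


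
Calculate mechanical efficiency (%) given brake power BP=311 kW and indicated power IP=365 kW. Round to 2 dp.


eta_mech = (BP / IP) * 100
Ratio = 311 / 365 = 0.8521
eta_mech = 0.8521 * 100 = 85.21%


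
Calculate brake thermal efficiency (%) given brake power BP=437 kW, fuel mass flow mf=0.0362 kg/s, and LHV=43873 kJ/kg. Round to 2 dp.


eta_BTE = (BP / (mf * LHV)) * 100
Denominator = 0.0362 * 43873 = 1588.2026 kW
eta_BTE = (437 / 1588.2026) * 100 = 27.52%


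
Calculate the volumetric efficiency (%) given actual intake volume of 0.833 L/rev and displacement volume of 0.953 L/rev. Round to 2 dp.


eta_v = (V_actual / V_disp) * 100
Ratio = 0.833 / 0.953 = 0.8741
eta_v = 0.8741 * 100 = 87.41%


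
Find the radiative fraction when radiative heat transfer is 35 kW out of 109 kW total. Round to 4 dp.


f_rad = Q_rad / Q_total
f_rad = 35 / 109 = 0.3211


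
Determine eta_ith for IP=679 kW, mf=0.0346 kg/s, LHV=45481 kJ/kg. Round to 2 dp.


eta_ith = (IP / (mf * LHV)) * 100
Denominator = 0.0346 * 45481 = 1573.6426 kW
eta_ith = (679 / 1573.6426) * 100 = 43.15%


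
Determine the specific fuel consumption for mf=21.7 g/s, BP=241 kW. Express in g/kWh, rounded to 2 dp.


SFC = (mf / BP) * 3600
Rate = 21.7 / 241 = 0.090041 g/(s*kW)
SFC = 0.090041 * 3600 = 324.15 g/kWh


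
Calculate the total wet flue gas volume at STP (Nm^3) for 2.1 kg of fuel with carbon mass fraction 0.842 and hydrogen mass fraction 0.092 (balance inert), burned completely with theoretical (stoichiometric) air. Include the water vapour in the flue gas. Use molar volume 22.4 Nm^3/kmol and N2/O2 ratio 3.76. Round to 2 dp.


Per kg fuel: CO2 = (C/12 kmol)*22.4 = (0.842/12)*22.4 = 1.57173 Nm^3
Per kg fuel: H2O = (H/2 kmol)*22.4 = (0.092/2)*22.4 = 1.03040 Nm^3
O2 needed per kg fuel = C/12 + H/4 = 0.842/12 + 0.092/4 = 0.09316667 kmol
Per kg fuel: N2 = O2*3.76*22.4 = 0.09316667*3.76*22.4 = 7.84687 Nm^3
Total per kg = 1.57173 + 1.03040 + 7.84687 = 10.44900 Nm^3
Total = 10.44900 * 2.1 = 21.94 Nm^3


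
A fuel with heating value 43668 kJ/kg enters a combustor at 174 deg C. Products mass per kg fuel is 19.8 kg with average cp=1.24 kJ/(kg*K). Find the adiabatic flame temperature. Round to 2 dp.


T_ad = T_in + Hc / (m_p * cp)
Denominator = 19.8 * 1.24 = 24.5520
Temperature rise = 43668 / 24.5520 = 1778.59 K
T_ad = 174 + 1778.59 = 1952.59 deg C


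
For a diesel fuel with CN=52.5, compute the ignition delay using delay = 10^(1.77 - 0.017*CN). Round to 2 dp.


delay = 10^(1.77 - 0.017*CN)
Exponent = 1.77 - 0.017*52.5 = 0.8775
delay = 10^0.8775 = 7.54 ms


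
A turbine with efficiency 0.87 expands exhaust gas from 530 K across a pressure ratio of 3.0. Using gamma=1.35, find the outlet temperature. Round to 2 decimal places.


T_out = T_in * (1 - eta * (1 - PR^(-(gamma-1)/gamma)))
Exponent = -(1.35-1)/1.35 = -0.25925926
PR^exp = 3.0^(-0.25925926) = 0.75214556
Factor = 1 - 0.87*(1 - 0.75214556) = 0.78436664
T_out = 530 * 0.78436664 = 415.71 K


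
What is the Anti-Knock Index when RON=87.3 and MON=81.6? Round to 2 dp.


AKI = (RON + MON) / 2
AKI = (87.3 + 81.6) / 2
AKI = 168.9 / 2 = 84.45


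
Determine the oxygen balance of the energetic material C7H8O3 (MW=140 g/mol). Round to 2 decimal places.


OB = -1600 * (2C + H/2 - O) / MW
Inner = 2*7 + 8/2 - 3 = 15.00
OB = -1600 * 15.00 / 140 = -171.43%


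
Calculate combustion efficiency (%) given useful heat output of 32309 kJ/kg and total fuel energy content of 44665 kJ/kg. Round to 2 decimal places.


Efficiency = (Q_useful / Q_fuel) * 100
Efficiency = (32309 / 44665) * 100
Efficiency = 0.7234 * 100 = 72.34%


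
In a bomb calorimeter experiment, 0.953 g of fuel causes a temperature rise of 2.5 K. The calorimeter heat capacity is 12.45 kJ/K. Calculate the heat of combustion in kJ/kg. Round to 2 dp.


Hc = C_cal * delta_T / m_fuel
Q_released = 12.45 * 2.5 = 31.1250 kJ
m_fuel = 0.953 g = 0.953/1000 kg = 0.000953 kg
Hc = 31.1250 / 0.000953 = 32660.02 kJ/kg


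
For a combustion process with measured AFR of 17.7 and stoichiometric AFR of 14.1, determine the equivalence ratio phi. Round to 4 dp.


phi = AFR_stoich / AFR_actual
phi = 14.1 / 17.7 = 0.7966


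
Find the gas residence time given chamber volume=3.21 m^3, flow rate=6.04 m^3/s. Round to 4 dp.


tau = V / Q_flow
tau = 3.21 / 6.04 = 0.5315 s


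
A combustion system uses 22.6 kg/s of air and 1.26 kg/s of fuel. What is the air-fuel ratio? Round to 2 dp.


AFR = m_air / m_fuel
AFR = 22.6 / 1.26 = 17.94


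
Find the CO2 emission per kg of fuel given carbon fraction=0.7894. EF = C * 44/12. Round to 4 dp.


EF = C_frac * (M_CO2 / M_C)
EF = 0.7894 * (44/12)
EF = 0.7894 * 3.666667 = 2.8945 kg_CO2/kg_fuel


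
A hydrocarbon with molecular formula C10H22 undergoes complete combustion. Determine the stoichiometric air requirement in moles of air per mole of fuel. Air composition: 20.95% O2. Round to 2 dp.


Balanced combustion: C10H22 + 15.5 O2 -> 10 CO2 + 11 H2O
O2 needed = C + H/4 = 10 + 22/4 = 15.50 moles
Air moles = O2 / 0.2095 = 15.50 / 0.2095 = 73.99 moles air


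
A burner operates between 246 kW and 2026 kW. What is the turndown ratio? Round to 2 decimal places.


TDR = Q_max / Q_min
TDR = 2026 / 246 = 8.24


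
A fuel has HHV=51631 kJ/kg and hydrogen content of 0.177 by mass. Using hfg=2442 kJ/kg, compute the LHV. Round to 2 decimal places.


LHV = HHV - hfg * 9 * H
Water correction = 2442 * 9 * 0.177 = 3890.106 kJ/kg
LHV = 51631 - 3890.106 = 47740.89 kJ/kg


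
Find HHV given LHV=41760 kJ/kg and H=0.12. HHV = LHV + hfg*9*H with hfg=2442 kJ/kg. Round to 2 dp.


HHV = LHV + hfg * 9 * H
Water addition = 2442 * 9 * 0.12 = 2637.360 kJ/kg
HHV = 41760 + 2637.360 = 44397.36 kJ/kg


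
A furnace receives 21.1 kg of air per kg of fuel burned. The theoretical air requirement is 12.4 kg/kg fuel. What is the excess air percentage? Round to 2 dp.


Excess air = actual - stoichiometric = 21.1 - 12.4 = 8.70 kg/kg fuel
Excess air % = (excess / stoich) * 100 = (8.70 / 12.4) * 100 = 70.16%


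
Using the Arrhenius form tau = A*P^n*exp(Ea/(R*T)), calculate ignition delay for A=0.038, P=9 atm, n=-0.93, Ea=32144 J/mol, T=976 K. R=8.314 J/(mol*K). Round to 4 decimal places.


tau = A * P^n * exp(Ea/(R*T))
P^n = 9^(-0.93) = 0.12958492
Ea/(R*T) = 32144/(8.314*976) = 3.961321
exp(Ea/(R*T)) = 52.526690
tau = 0.038 * 0.12958492 * 52.526690 = 0.2587 ms


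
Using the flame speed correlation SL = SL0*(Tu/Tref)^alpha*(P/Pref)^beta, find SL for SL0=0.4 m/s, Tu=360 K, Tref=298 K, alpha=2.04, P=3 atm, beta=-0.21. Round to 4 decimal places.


SL = SL0 * (Tu/Tref)^alpha * (P/Pref)^beta
T ratio = 360/298 = 1.20805369
(T ratio)^alpha = 1.20805369^2.04 = 1.470469
(P/Pref)^beta = 3^(-0.21) = 0.793971
SL = 0.4 * 1.470469 * 0.793971 = 0.4670 m/s


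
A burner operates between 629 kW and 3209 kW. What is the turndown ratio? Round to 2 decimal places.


TDR = Q_max / Q_min
TDR = 3209 / 629 = 5.10


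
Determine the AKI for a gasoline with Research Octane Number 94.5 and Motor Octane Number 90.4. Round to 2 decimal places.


AKI = (RON + MON) / 2
AKI = (94.5 + 90.4) / 2
AKI = 184.9 / 2 = 92.45


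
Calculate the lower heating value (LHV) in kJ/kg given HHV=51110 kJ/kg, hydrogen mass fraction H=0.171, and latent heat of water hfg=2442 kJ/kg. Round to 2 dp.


LHV = HHV - hfg * 9 * H
Water correction = 2442 * 9 * 0.171 = 3758.238 kJ/kg
LHV = 51110 - 3758.238 = 47351.76 kJ/kg


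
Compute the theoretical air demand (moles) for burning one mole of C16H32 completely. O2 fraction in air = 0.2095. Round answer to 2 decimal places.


Balanced combustion: C16H32 + 24 O2 -> 16 CO2 + 16 H2O
O2 needed = C + H/4 = 16 + 32/4 = 24.00 moles
Air moles = O2 / 0.2095 = 24.00 / 0.2095 = 114.56 moles air


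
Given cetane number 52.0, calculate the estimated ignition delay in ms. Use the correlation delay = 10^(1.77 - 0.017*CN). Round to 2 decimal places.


delay = 10^(1.77 - 0.017*CN)
Exponent = 1.77 - 0.017*52.0 = 0.8860
delay = 10^0.8860 = 7.69 ms


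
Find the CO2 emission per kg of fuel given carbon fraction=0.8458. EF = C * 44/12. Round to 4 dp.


EF = C_frac * (M_CO2 / M_C)
EF = 0.8458 * (44/12)
EF = 0.8458 * 3.666667 = 3.1013 kg_CO2/kg_fuel


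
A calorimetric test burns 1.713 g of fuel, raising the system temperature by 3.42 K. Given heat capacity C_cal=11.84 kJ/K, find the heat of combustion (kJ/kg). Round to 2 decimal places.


Hc = C_cal * delta_T / m_fuel
Q_released = 11.84 * 3.42 = 40.4928 kJ
m_fuel = 1.713 g = 1.713/1000 kg = 0.001713 kg
Hc = 40.4928 / 0.001713 = 23638.53 kJ/kg


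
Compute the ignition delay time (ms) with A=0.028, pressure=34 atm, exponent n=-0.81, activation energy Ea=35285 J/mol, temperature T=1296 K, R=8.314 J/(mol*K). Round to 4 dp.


tau = A * P^n * exp(Ea/(R*T))
P^n = 34^(-0.81) = 0.05747806
Ea/(R*T) = 35285/(8.314*1296) = 3.274727
exp(Ea/(R*T)) = 26.436007
tau = 0.028 * 0.05747806 * 26.436007 = 0.0425 ms


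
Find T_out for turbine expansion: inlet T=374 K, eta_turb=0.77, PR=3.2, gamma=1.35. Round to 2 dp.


T_out = T_in * (1 - eta * (1 - PR^(-(gamma-1)/gamma)))
Exponent = -(1.35-1)/1.35 = -0.25925926
PR^exp = 3.2^(-0.25925926) = 0.73966521
Factor = 1 - 0.77*(1 - 0.73966521) = 0.79954221
T_out = 374 * 0.79954221 = 299.03 K


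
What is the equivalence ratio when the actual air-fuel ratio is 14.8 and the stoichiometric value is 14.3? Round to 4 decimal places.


phi = AFR_stoich / AFR_actual
phi = 14.3 / 14.8 = 0.9662


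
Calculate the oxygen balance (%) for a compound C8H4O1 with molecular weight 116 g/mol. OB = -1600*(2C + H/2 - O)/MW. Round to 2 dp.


OB = -1600 * (2C + H/2 - O) / MW
Inner = 2*8 + 4/2 - 1 = 17.00
OB = -1600 * 17.00 / 116 = -234.48%


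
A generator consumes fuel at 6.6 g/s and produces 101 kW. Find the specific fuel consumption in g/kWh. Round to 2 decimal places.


SFC = (mf / BP) * 3600
Rate = 6.6 / 101 = 0.065347 g/(s*kW)
SFC = 0.065347 * 3600 = 235.25 g/kWh


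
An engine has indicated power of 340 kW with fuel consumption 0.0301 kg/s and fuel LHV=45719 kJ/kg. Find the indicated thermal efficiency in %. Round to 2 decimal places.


eta_ith = (IP / (mf * LHV)) * 100
Denominator = 0.0301 * 45719 = 1376.1419 kW
eta_ith = (340 / 1376.1419) * 100 = 24.71%


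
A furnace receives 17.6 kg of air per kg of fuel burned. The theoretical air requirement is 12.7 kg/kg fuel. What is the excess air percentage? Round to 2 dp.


Excess air = actual - stoichiometric = 17.6 - 12.7 = 4.90 kg/kg fuel
Excess air % = (excess / stoich) * 100 = (4.90 / 12.7) * 100 = 38.58%


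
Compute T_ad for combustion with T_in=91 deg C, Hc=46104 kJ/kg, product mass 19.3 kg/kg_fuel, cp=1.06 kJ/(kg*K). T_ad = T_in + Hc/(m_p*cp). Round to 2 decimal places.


T_ad = T_in + Hc / (m_p * cp)
Denominator = 19.3 * 1.06 = 20.4580
Temperature rise = 46104 / 20.4580 = 2253.59 K
T_ad = 91 + 2253.59 = 2344.59 deg C


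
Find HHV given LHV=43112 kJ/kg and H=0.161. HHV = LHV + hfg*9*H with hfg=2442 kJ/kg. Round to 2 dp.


HHV = LHV + hfg * 9 * H
Water addition = 2442 * 9 * 0.161 = 3538.458 kJ/kg
HHV = 43112 + 3538.458 = 46650.46 kJ/kg


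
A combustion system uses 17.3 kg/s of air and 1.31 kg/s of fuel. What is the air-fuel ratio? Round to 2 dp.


AFR = m_air / m_fuel
AFR = 17.3 / 1.31 = 13.21


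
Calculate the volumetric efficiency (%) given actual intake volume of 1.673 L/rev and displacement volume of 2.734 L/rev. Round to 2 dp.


eta_v = (V_actual / V_disp) * 100
Ratio = 1.673 / 2.734 = 0.6119
eta_v = 0.6119 * 100 = 61.19%


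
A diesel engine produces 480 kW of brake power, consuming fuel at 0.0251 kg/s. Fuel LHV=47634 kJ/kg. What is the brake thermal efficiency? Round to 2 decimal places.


eta_BTE = (BP / (mf * LHV)) * 100
Denominator = 0.0251 * 47634 = 1195.6134 kW
eta_BTE = (480 / 1195.6134) * 100 = 40.15%


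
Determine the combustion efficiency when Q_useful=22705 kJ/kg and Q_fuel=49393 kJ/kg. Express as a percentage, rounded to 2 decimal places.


Efficiency = (Q_useful / Q_fuel) * 100
Efficiency = (22705 / 49393) * 100
Efficiency = 0.4597 * 100 = 45.97%


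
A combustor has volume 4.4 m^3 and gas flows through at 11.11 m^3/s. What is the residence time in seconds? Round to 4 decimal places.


tau = V / Q_flow
tau = 4.4 / 11.11 = 0.3960 s


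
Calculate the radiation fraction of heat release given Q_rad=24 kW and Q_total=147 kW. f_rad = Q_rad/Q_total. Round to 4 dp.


f_rad = Q_rad / Q_total
f_rad = 24 / 147 = 0.1633


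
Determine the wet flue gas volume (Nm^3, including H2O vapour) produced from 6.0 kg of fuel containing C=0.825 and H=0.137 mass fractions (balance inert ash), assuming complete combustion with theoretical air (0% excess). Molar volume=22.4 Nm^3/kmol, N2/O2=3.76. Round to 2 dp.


Per kg fuel: CO2 = (C/12 kmol)*22.4 = (0.825/12)*22.4 = 1.54000 Nm^3
Per kg fuel: H2O = (H/2 kmol)*22.4 = (0.137/2)*22.4 = 1.53440 Nm^3
O2 needed per kg fuel = C/12 + H/4 = 0.825/12 + 0.137/4 = 0.10300000 kmol
Per kg fuel: N2 = O2*3.76*22.4 = 0.10300000*3.76*22.4 = 8.67507 Nm^3
Total per kg = 1.54000 + 1.53440 + 8.67507 = 11.74947 Nm^3
Total = 11.74947 * 6.0 = 70.50 Nm^3


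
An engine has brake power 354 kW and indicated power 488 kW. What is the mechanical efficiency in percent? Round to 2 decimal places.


eta_mech = (BP / IP) * 100
Ratio = 354 / 488 = 0.7254
eta_mech = 0.7254 * 100 = 72.54%


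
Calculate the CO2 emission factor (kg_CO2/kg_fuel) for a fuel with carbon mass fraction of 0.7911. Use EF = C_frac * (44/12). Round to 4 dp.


EF = C_frac * (M_CO2 / M_C)
EF = 0.7911 * (44/12)
EF = 0.7911 * 3.666667 = 2.9007 kg_CO2/kg_fuel


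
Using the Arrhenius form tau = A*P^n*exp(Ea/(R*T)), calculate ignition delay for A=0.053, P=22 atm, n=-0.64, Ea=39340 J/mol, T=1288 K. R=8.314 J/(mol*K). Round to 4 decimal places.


tau = A * P^n * exp(Ea/(R*T))
P^n = 22^(-0.64) = 0.13830870
Ea/(R*T) = 39340/(8.314*1288) = 3.673740
exp(Ea/(R*T)) = 39.399001
tau = 0.053 * 0.13830870 * 39.399001 = 0.2888 ms


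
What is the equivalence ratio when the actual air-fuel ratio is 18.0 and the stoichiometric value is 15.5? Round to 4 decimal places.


phi = AFR_stoich / AFR_actual
phi = 15.5 / 18.0 = 0.8611


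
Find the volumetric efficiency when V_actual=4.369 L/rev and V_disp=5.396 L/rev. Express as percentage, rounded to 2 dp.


eta_v = (V_actual / V_disp) * 100
Ratio = 4.369 / 5.396 = 0.8097
eta_v = 0.8097 * 100 = 80.97%


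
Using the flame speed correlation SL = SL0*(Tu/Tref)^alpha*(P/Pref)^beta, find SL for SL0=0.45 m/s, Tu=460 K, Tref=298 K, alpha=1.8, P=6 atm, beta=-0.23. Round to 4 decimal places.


SL = SL0 * (Tu/Tref)^alpha * (P/Pref)^beta
T ratio = 460/298 = 1.54362416
(T ratio)^alpha = 1.54362416^1.8 = 2.184615
(P/Pref)^beta = 6^(-0.23) = 0.662255
SL = 0.45 * 2.184615 * 0.662255 = 0.6510 m/s


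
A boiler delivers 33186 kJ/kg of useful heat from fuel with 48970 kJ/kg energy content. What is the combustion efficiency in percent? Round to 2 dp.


Efficiency = (Q_useful / Q_fuel) * 100
Efficiency = (33186 / 48970) * 100
Efficiency = 0.6777 * 100 = 67.77%


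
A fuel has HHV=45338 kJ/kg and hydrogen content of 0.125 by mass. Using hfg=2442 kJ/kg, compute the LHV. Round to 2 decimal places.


LHV = HHV - hfg * 9 * H
Water correction = 2442 * 9 * 0.125 = 2747.250 kJ/kg
LHV = 45338 - 2747.250 = 42590.75 kJ/kg


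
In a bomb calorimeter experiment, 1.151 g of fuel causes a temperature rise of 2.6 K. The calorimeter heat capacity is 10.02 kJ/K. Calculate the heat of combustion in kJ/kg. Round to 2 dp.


Hc = C_cal * delta_T / m_fuel
Q_released = 10.02 * 2.6 = 26.0520 kJ
m_fuel = 1.151 g = 1.151/1000 kg = 0.001151 kg
Hc = 26.0520 / 0.001151 = 22634.23 kJ/kg


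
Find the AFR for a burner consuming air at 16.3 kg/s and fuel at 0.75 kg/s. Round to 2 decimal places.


AFR = m_air / m_fuel
AFR = 16.3 / 0.75 = 21.73


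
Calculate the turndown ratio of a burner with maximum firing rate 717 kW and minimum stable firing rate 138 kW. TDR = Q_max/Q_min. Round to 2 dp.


TDR = Q_max / Q_min
TDR = 717 / 138 = 5.20


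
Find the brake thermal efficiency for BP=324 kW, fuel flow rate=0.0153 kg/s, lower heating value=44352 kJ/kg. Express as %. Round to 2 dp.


eta_BTE = (BP / (mf * LHV)) * 100
Denominator = 0.0153 * 44352 = 678.5856 kW
eta_BTE = (324 / 678.5856) * 100 = 47.75%


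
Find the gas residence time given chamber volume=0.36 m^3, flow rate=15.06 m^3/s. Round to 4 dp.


tau = V / Q_flow
tau = 0.36 / 15.06 = 0.0239 s


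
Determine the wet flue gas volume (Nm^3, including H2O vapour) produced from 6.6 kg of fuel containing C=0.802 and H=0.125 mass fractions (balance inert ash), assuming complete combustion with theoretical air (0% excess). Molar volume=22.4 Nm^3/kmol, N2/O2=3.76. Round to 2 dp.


Per kg fuel: CO2 = (C/12 kmol)*22.4 = (0.802/12)*22.4 = 1.49707 Nm^3
Per kg fuel: H2O = (H/2 kmol)*22.4 = (0.125/2)*22.4 = 1.40000 Nm^3
O2 needed per kg fuel = C/12 + H/4 = 0.802/12 + 0.125/4 = 0.09808333 kmol
Per kg fuel: N2 = O2*3.76*22.4 = 0.09808333*3.76*22.4 = 8.26097 Nm^3
Total per kg = 1.49707 + 1.40000 + 8.26097 = 11.15804 Nm^3
Total = 11.15804 * 6.6 = 73.64 Nm^3


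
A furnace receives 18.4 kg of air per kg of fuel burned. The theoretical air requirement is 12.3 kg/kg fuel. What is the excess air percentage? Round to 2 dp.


Excess air = actual - stoichiometric = 18.4 - 12.3 = 6.10 kg/kg fuel
Excess air % = (excess / stoich) * 100 = (6.10 / 12.3) * 100 = 49.59%


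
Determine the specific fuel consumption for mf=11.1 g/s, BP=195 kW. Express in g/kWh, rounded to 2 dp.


SFC = (mf / BP) * 3600
Rate = 11.1 / 195 = 0.056923 g/(s*kW)
SFC = 0.056923 * 3600 = 204.92 g/kWh


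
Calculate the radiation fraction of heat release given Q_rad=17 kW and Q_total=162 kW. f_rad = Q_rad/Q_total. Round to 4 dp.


f_rad = Q_rad / Q_total
f_rad = 17 / 162 = 0.1049


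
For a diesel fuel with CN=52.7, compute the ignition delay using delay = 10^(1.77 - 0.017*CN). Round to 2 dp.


delay = 10^(1.77 - 0.017*CN)
Exponent = 1.77 - 0.017*52.7 = 0.8741
delay = 10^0.8741 = 7.48 ms


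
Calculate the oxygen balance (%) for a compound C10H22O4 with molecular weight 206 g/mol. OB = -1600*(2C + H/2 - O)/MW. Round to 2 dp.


OB = -1600 * (2C + H/2 - O) / MW
Inner = 2*10 + 22/2 - 4 = 27.00
OB = -1600 * 27.00 / 206 = -209.71%


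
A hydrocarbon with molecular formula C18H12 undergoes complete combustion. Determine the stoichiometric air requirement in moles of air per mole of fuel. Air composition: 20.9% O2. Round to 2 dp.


Balanced combustion: C18H12 + 21 O2 -> 18 CO2 + 6 H2O
O2 needed = C + H/4 = 18 + 12/4 = 21.00 moles
Air moles = O2 / 0.209 = 21.00 / 0.209 = 100.48 moles air


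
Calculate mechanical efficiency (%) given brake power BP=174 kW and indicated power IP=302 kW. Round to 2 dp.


eta_mech = (BP / IP) * 100
Ratio = 174 / 302 = 0.5762
eta_mech = 0.5762 * 100 = 57.62%


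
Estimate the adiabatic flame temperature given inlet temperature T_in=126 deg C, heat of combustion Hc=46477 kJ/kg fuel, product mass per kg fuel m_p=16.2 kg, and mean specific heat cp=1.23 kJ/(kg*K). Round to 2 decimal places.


T_ad = T_in + Hc / (m_p * cp)
Denominator = 16.2 * 1.23 = 19.9260
Temperature rise = 46477 / 19.9260 = 2332.48 K
T_ad = 126 + 2332.48 = 2458.48 deg C


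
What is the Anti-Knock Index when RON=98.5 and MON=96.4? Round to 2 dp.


AKI = (RON + MON) / 2
AKI = (98.5 + 96.4) / 2
AKI = 194.9 / 2 = 97.45


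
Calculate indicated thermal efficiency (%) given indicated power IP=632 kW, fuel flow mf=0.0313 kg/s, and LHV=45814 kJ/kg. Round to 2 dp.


eta_ith = (IP / (mf * LHV)) * 100
Denominator = 0.0313 * 45814 = 1433.9782 kW
eta_ith = (632 / 1433.9782) * 100 = 44.07%


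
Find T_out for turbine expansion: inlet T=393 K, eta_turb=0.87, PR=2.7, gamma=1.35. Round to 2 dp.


T_out = T_in * (1 - eta * (1 - PR^(-(gamma-1)/gamma)))
Exponent = -(1.35-1)/1.35 = -0.25925926
PR^exp = 2.7^(-0.25925926) = 0.77297411
Factor = 1 - 0.87*(1 - 0.77297411) = 0.80248748
T_out = 393 * 0.80248748 = 315.38 K


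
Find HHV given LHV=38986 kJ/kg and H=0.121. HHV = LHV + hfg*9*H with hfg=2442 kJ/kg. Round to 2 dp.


HHV = LHV + hfg * 9 * H
Water addition = 2442 * 9 * 0.121 = 2659.338 kJ/kg
HHV = 38986 + 2659.338 = 41645.34 kJ/kg


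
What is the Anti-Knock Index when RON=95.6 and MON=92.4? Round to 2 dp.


AKI = (RON + MON) / 2
AKI = (95.6 + 92.4) / 2
AKI = 188.0 / 2 = 94.00


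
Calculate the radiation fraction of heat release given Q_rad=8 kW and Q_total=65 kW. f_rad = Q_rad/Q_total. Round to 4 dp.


f_rad = Q_rad / Q_total
f_rad = 8 / 65 = 0.1231


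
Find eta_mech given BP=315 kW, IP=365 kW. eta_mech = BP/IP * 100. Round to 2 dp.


eta_mech = (BP / IP) * 100
Ratio = 315 / 365 = 0.8630
eta_mech = 0.8630 * 100 = 86.30%


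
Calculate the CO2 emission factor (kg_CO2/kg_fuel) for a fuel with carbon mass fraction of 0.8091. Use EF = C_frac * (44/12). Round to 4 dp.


EF = C_frac * (M_CO2 / M_C)
EF = 0.8091 * (44/12)
EF = 0.8091 * 3.666667 = 2.9667 kg_CO2/kg_fuel


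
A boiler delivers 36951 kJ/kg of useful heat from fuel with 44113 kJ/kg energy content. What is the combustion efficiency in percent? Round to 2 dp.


Efficiency = (Q_useful / Q_fuel) * 100
Efficiency = (36951 / 44113) * 100
Efficiency = 0.8376 * 100 = 83.76%


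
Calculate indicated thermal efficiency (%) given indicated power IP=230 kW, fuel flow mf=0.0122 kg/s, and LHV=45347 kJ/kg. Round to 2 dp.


eta_ith = (IP / (mf * LHV)) * 100
Denominator = 0.0122 * 45347 = 553.2334 kW
eta_ith = (230 / 553.2334) * 100 = 41.57%


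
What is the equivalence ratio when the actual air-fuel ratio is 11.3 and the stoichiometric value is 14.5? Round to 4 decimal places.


phi = AFR_stoich / AFR_actual
phi = 14.5 / 11.3 = 1.2832


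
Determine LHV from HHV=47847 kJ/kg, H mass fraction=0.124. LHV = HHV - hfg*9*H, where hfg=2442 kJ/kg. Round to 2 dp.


LHV = HHV - hfg * 9 * H
Water correction = 2442 * 9 * 0.124 = 2725.272 kJ/kg
LHV = 47847 - 2725.272 = 45121.73 kJ/kg


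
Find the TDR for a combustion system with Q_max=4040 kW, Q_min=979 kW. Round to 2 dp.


TDR = Q_max / Q_min
TDR = 4040 / 979 = 4.13


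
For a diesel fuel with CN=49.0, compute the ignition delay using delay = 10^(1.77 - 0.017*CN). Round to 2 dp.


delay = 10^(1.77 - 0.017*CN)
Exponent = 1.77 - 0.017*49.0 = 0.9370
delay = 10^0.9370 = 8.65 ms


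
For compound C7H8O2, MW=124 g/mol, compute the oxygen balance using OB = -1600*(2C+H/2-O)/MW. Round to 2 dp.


OB = -1600 * (2C + H/2 - O) / MW
Inner = 2*7 + 8/2 - 2 = 16.00
OB = -1600 * 16.00 / 124 = -206.45%


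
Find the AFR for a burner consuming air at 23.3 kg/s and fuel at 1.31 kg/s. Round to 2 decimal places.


AFR = m_air / m_fuel
AFR = 23.3 / 1.31 = 17.79


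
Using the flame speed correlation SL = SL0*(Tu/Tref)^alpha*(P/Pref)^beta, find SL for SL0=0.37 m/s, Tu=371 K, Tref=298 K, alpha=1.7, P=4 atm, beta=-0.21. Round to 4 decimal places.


SL = SL0 * (Tu/Tref)^alpha * (P/Pref)^beta
T ratio = 371/298 = 1.24496644
(T ratio)^alpha = 1.24496644^1.7 = 1.451336
(P/Pref)^beta = 4^(-0.21) = 0.747425
SL = 0.37 * 1.451336 * 0.747425 = 0.4014 m/s


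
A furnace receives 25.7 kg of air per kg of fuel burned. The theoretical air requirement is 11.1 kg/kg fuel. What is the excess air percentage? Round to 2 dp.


Excess air = actual - stoichiometric = 25.7 - 11.1 = 14.60 kg/kg fuel
Excess air % = (excess / stoich) * 100 = (14.60 / 11.1) * 100 = 131.53%


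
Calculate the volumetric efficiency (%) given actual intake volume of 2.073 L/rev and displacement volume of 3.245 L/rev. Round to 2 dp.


eta_v = (V_actual / V_disp) * 100
Ratio = 2.073 / 3.245 = 0.6388
eta_v = 0.6388 * 100 = 63.88%


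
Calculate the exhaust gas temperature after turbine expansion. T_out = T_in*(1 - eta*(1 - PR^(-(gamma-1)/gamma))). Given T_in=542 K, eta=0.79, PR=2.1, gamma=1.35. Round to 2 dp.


T_out = T_in * (1 - eta * (1 - PR^(-(gamma-1)/gamma)))
Exponent = -(1.35-1)/1.35 = -0.25925926
PR^exp = 2.1^(-0.25925926) = 0.82501466
Factor = 1 - 0.79*(1 - 0.82501466) = 0.86176158
T_out = 542 * 0.86176158 = 467.07 K


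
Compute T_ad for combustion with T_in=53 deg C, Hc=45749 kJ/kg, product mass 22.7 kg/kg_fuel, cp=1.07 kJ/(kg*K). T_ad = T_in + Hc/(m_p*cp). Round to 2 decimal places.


T_ad = T_in + Hc / (m_p * cp)
Denominator = 22.7 * 1.07 = 24.2890
Temperature rise = 45749 / 24.2890 = 1883.53 K
T_ad = 53 + 1883.53 = 1936.53 deg C


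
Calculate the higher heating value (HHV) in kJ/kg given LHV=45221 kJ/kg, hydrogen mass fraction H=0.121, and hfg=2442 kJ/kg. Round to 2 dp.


HHV = LHV + hfg * 9 * H
Water addition = 2442 * 9 * 0.121 = 2659.338 kJ/kg
HHV = 45221 + 2659.338 = 47880.34 kJ/kg


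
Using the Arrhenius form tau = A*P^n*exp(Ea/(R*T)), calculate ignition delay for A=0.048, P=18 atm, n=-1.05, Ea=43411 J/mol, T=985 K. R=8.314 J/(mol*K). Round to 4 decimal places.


tau = A * P^n * exp(Ea/(R*T))
P^n = 18^(-1.05) = 0.04807993
Ea/(R*T) = 43411/(8.314*985) = 5.300948
exp(Ea/(R*T)) = 200.526808
tau = 0.048 * 0.04807993 * 200.526808 = 0.4628 ms


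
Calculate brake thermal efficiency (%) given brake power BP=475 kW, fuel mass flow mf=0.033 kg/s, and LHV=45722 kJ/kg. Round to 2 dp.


eta_BTE = (BP / (mf * LHV)) * 100
Denominator = 0.033 * 45722 = 1508.8260 kW
eta_BTE = (475 / 1508.8260) * 100 = 31.48%


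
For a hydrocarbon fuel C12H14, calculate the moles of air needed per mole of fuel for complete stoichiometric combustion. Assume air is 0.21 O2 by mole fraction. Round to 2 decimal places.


Balanced combustion: C12H14 + 15.5 O2 -> 12 CO2 + 7 H2O
O2 needed = C + H/4 = 12 + 14/4 = 15.50 moles
Air moles = O2 / 0.21 = 15.50 / 0.21 = 73.81 moles air


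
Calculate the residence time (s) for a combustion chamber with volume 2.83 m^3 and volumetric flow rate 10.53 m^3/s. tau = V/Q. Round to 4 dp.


tau = V / Q_flow
tau = 2.83 / 10.53 = 0.2688 s


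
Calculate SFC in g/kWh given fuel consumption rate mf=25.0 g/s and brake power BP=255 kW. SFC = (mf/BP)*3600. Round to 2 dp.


SFC = (mf / BP) * 3600
Rate = 25.0 / 255 = 0.098039 g/(s*kW)
SFC = 0.098039 * 3600 = 352.94 g/kWh


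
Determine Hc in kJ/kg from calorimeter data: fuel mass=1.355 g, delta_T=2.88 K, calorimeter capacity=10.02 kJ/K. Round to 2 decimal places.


Hc = C_cal * delta_T / m_fuel
Q_released = 10.02 * 2.88 = 28.8576 kJ
m_fuel = 1.355 g = 1.355/1000 kg = 0.001355 kg
Hc = 28.8576 / 0.001355 = 21297.12 kJ/kg


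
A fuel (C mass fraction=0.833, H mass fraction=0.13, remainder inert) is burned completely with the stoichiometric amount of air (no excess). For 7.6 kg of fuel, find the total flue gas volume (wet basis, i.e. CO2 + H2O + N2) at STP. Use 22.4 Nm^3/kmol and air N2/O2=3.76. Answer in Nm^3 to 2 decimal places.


Per kg fuel: CO2 = (C/12 kmol)*22.4 = (0.833/12)*22.4 = 1.55493 Nm^3
Per kg fuel: H2O = (H/2 kmol)*22.4 = (0.13/2)*22.4 = 1.45600 Nm^3
O2 needed per kg fuel = C/12 + H/4 = 0.833/12 + 0.13/4 = 0.10191667 kmol
Per kg fuel: N2 = O2*3.76*22.4 = 0.10191667*3.76*22.4 = 8.58383 Nm^3
Total per kg = 1.55493 + 1.45600 + 8.58383 = 11.59476 Nm^3
Total = 11.59476 * 7.6 = 88.12 Nm^3


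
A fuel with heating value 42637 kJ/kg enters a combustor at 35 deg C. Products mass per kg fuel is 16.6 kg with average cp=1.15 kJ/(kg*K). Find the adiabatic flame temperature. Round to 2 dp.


T_ad = T_in + Hc / (m_p * cp)
Denominator = 16.6 * 1.15 = 19.0900
Temperature rise = 42637 / 19.0900 = 2233.47 K
T_ad = 35 + 2233.47 = 2268.47 deg C


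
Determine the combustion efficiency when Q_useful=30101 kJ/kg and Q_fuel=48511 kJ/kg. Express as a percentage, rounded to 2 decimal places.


Efficiency = (Q_useful / Q_fuel) * 100
Efficiency = (30101 / 48511) * 100
Efficiency = 0.6205 * 100 = 62.05%


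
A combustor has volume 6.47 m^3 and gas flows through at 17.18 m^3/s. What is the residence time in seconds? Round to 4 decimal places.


tau = V / Q_flow
tau = 6.47 / 17.18 = 0.3766 s


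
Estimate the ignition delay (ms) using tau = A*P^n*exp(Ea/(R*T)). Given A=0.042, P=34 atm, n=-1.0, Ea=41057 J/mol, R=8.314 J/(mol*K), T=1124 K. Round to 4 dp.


tau = A * P^n * exp(Ea/(R*T))
P^n = 34^(-1.0) = 0.02941176
Ea/(R*T) = 41057/(8.314*1124) = 4.393503
exp(Ea/(R*T)) = 80.923360
tau = 0.042 * 0.02941176 * 80.923360 = 0.1000 ms


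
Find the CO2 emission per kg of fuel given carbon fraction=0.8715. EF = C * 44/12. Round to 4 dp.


EF = C_frac * (M_CO2 / M_C)
EF = 0.8715 * (44/12)
EF = 0.8715 * 3.666667 = 3.1955 kg_CO2/kg_fuel


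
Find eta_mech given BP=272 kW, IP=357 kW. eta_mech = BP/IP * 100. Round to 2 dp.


eta_mech = (BP / IP) * 100
Ratio = 272 / 357 = 0.7619
eta_mech = 0.7619 * 100 = 76.19%


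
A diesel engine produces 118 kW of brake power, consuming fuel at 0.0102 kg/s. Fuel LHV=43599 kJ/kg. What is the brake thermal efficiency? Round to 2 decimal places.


eta_BTE = (BP / (mf * LHV)) * 100
Denominator = 0.0102 * 43599 = 444.7098 kW
eta_BTE = (118 / 444.7098) * 100 = 26.53%


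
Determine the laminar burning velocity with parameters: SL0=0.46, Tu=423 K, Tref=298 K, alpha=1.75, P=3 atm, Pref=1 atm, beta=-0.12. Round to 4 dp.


SL = SL0 * (Tu/Tref)^alpha * (P/Pref)^beta
T ratio = 423/298 = 1.41946309
(T ratio)^alpha = 1.41946309^1.75 = 1.845938
(P/Pref)^beta = 3^(-0.12) = 0.876487
SL = 0.46 * 1.845938 * 0.876487 = 0.7443 m/s


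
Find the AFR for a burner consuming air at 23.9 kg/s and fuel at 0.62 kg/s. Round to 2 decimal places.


AFR = m_air / m_fuel
AFR = 23.9 / 0.62 = 38.55
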